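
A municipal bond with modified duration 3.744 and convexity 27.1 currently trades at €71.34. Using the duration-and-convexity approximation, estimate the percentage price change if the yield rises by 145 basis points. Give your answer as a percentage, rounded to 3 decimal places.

-5.144%

Duration effect: -D_mod·Δy = -3.744 × (+0.0145) = -0.054288
Convexity effect: ½·C·(Δy)² = 0.5 × 27.1 × (0.0145)² = +0.0028488875
ΔP/P ≈ -0.054288 + 0.0028488875 = -0.0514391125
= -5.14391125%.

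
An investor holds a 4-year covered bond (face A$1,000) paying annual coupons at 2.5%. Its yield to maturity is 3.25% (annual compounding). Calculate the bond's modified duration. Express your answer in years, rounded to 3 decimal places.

Periodic yield y = 0.0325. First find Macaulay duration:
  t   CF        PV=CF/(1+0.0325)^t    t·PV
  1        25.00        24.2131        24.2131
  2        25.00        23.4509        46.9018
  3        25.00        22.7128        68.1383
  4     1,025.00       901.9109     3,607.6435
  Σ                    972.2876     3,746.8967
P = 972.2876; Macaulay duration = 3,746.8967 / 972.2876 = 3.85369 years.
Modified duration = D_Mac / (1 + y) = 3.85369 / 1.0325 = 3.73239 years.

3.732 years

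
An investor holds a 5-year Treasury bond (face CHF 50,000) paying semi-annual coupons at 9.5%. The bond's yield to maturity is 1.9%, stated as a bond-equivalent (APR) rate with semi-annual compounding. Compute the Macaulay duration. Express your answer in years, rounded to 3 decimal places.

Periodic yield y = 0.0095. Discount each cash flow and weight by its period:
  t   CF        PV=CF/(1+0.0095)^t    t·PV
  1     2,375.00     2,352.6498     2,352.6498
  2     2,375.00     2,330.5100     4,661.0200
  3     2,375.00     2,308.5785     6,925.7355
  4     2,375.00     2,286.8534     9,147.4135
  5     2,375.00     2,265.3327    11,326.6636
  6     2,375.00     2,244.0146    13,464.0875
  7     2,375.00     2,222.8971    15,560.2794
  8     2,375.00     2,201.9783    17,615.8261
  9     2,375.00     2,181.2563    19,631.3070
  10   52,375.00    47,649.7694   476,497.6940
  Σ                 68,043.8400   577,182.6763
Price P = Σ PV = 68,043.8400.
Macaulay duration = Σ(t·PV) / P = 577,182.6763 / 68,043.8400 = 8.48251 half-year periods.
In years: 8.48251 / 2 = 4.24126 years.

4.241 years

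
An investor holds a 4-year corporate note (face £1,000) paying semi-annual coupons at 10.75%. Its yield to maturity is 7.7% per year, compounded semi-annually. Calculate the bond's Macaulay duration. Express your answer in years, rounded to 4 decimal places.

3.3898 years

Periodic yield y = 0.0385. Discount each cash flow and weight by its period:
  t   CF        PV=CF/(1+0.0385)^t    t·PV
  1        53.75        51.7573        51.7573
  2        53.75        49.8386        99.6771
  3        53.75        47.9909       143.9727
  4        53.75        46.2118       184.8470
  5        53.75        44.4986       222.4928
  6        53.75        42.8489       257.0933
  7        53.75        41.2604       288.8225
  8     1,053.75       778.9070     6,231.2556
  Σ                  1,103.3133     7,479.9184
Price P = Σ PV = 1,103.3133.
Macaulay duration = Σ(t·PV) / P = 7,479.9184 / 1,103.3133 = 6.77951 half-year periods.
In years: 6.77951 / 2 = 3.38975 years.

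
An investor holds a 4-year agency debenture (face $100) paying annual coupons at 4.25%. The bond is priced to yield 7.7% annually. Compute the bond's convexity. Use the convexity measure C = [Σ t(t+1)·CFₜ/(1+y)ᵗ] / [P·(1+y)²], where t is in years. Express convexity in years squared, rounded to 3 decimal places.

With y = 0.077:
  t   CF        PV=CF/(1+0.077)^t    t·PV        t(t+1)·PV
  1         4.25         3.9461         3.9461           7.8923
  2         4.25         3.6640         7.3280          21.9841
  3         4.25         3.4021        10.2062          40.8247
  4       104.25        77.4842       309.9369       1,549.6843
  Σ                     88.4964       331.4172       1,620.3854
P = 88.4964.
Convexity = Σ t(t+1)·PV / [P·(1+y)²] = 1,620.3854 / (88.4964 × 1.159929) = 15.78560.

15.786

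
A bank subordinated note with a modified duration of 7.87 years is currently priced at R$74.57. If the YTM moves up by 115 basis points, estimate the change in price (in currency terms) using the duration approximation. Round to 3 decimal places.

-R$6.749

Duration approximation: ΔP/P ≈ -D_mod · Δy = -7.87 × (+0.0115) = -0.090505.
ΔP ≈ 74.57 × (-0.090505) = -6.74895785.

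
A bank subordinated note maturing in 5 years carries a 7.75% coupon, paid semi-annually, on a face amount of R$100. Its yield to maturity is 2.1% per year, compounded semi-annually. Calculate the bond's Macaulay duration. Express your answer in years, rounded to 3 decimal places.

Periodic yield y = 0.0105. Discount each cash flow and weight by its period:
  t   CF        PV=CF/(1+0.0105)^t    t·PV
  1        3.875         3.8347         3.8347
  2        3.875         3.7949         7.5898
  3        3.875         3.7555        11.2664
  4        3.875         3.7164        14.8657
  5        3.875         3.6778        18.3891
  6        3.875         3.6396        21.8376
  7        3.875         3.6018        25.2125
  8        3.875         3.5644        28.5149
  9        3.875         3.5273        31.7459
  10     103.875        93.5724       935.7242
  Σ                    126.6848     1,098.9807
Price P = Σ PV = 126.6848.
Macaulay duration = Σ(t·PV) / P = 1,098.9807 / 126.6848 = 8.67492 half-year periods.
In years: 8.67492 / 2 = 4.33746 years.

4.337 years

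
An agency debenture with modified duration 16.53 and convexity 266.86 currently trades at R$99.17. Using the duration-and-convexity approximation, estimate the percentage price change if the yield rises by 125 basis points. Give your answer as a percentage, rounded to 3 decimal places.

Duration effect: -D_mod·Δy = -16.53 × (+0.0125) = -0.206625
Convexity effect: ½·C·(Δy)² = 0.5 × 266.86 × (0.0125)² = +0.0208484375
ΔP/P ≈ -0.206625 + 0.0208484375 = -0.1857765625
= -18.57765625%.

-18.578%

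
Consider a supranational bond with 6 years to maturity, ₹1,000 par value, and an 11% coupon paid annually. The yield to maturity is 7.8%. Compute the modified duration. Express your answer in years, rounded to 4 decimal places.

Periodic yield y = 0.078. First find Macaulay duration:
  t   CF        PV=CF/(1+0.078)^t    t·PV
  1       110.00       102.0408       102.0408
  2       110.00        94.6575       189.3151
  3       110.00        87.8085       263.4254
  4       110.00        81.4550       325.8199
  5       110.00        75.5612       377.8060
  6     1,110.00       707.3110     4,243.8660
  Σ                  1,148.8340     5,502.2732
P = 1,148.8340; Macaulay duration = 5,502.2732 / 1,148.8340 = 4.78944 years.
Modified duration = D_Mac / (1 + y) = 4.78944 / 1.078 = 4.44290 years.

4.4429 years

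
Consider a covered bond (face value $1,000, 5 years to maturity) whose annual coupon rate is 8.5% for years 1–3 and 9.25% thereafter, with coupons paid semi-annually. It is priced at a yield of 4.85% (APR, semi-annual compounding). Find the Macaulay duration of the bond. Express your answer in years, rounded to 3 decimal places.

4.244 years

Periodic yield y = 0.02425. Discount each cash flow and weight by its period:
  t   CF        PV=CF/(1+0.02425)^t    t·PV
  1        42.50        41.4938        41.4938
  2        42.50        40.5114        81.0228
  3        42.50        39.5522       118.6567
  4        42.50        38.6158       154.4632
  5        42.50        37.7015       188.5077
  6        42.50        36.8089       220.8535
  7        46.25        39.1084       273.7587
  8        46.25        38.1825       305.4597
  9        46.25        37.2785       335.5062
  10    1,046.25       823.3334     8,233.3342
  Σ                  1,172.5864     9,953.0565
Price P = Σ PV = 1,172.5864.
Macaulay duration = Σ(t·PV) / P = 9,953.0565 / 1,172.5864 = 8.48812 half-year periods.
In years: 8.48812 / 2 = 4.24406 years.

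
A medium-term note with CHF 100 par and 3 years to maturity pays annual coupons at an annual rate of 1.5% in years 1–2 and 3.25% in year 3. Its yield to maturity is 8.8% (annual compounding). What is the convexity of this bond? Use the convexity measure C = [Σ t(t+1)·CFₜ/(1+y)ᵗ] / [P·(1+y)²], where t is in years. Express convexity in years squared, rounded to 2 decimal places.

With y = 0.088:
  t   CF        PV=CF/(1+0.088)^t    t·PV        t(t+1)·PV
  1         1.50         1.3787         1.3787           2.7574
  2         1.50         1.2672         2.5343           7.6030
  3       103.25        80.1684       240.5053         962.0212
  Σ                     82.8143       244.4183         972.3815
P = 82.8143.
Convexity = Σ t(t+1)·PV / [P·(1+y)²] = 972.3815 / (82.8143 × 1.183744) = 9.91913.

9.92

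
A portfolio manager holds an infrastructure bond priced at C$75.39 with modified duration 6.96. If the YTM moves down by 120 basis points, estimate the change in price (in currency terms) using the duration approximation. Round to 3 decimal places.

+C$6.297

Duration approximation: ΔP/P ≈ -D_mod · Δy = -6.96 × (-0.012) = +0.083520.
ΔP ≈ 75.39 × (+0.083520) = +6.2965728.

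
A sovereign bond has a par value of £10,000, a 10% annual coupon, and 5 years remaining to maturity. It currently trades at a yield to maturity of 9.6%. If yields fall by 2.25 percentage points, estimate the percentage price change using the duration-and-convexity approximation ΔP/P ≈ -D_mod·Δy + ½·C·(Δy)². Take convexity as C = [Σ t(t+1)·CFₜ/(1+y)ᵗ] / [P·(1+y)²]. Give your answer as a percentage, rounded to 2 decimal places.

With y = 0.096:
  t   CF        PV=CF/(1+0.096)^t    t·PV        t(t+1)·PV
  1     1,000.00       912.4088       912.4088       1,824.8175
  2     1,000.00       832.4897     1,664.9795       4,994.9385
  3     1,000.00       759.5709     2,278.7128       9,114.8512
  4     1,000.00       693.0392     2,772.1567      13,860.7835
  5    11,000.00     6,955.6851    34,778.4257     208,670.5540
  Σ                 10,153.1937    42,406.6834     238,465.9447
P = 10,153.1937; D_Mac = 4.17668 yrs; D_mod = 3.81084 yrs; C = 19.55251.
Duration effect: -3.81084 × (-0.0225) = +0.085744
Convexity effect: 0.5 × 19.55251 × (-0.0225)² = +0.0049492
ΔP/P ≈ +0.085744 + 0.0049492 = +0.090693 = +9.0693%.

+9.07%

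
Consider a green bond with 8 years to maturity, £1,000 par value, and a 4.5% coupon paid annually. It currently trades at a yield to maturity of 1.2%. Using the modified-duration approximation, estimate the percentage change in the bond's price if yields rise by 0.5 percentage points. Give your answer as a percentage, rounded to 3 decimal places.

Periodic yield y = 0.012. Modified duration first:
  t   CF        PV=CF/(1+0.012)^t    t·PV
  1        45.00        44.4664        44.4664
  2        45.00        43.9391        87.8783
  3        45.00        43.4181       130.2543
  4        45.00        42.9033       171.6131
  5        45.00        42.3945       211.9727
  6        45.00        41.8918       251.3510
  7        45.00        41.3951       289.7657
  8     1,045.00       949.8875     7,599.1003
  Σ                  1,250.2960     8,786.4019
P = 1,250.2960; D_Mac = 7.02746 yrs; D_mod = 7.02746/(1+0.012) = 6.94413 yrs.
ΔP/P ≈ -D_mod · Δy = -6.94413 × (+0.005) = -0.034721 = -3.4721%.

-3.472%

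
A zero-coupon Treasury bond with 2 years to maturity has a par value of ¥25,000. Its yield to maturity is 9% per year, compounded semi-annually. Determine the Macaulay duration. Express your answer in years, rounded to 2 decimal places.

A zero-coupon bond has a single cash flow at maturity, so its Macaulay duration equals its maturity: 2 years.
(Equivalently: 4 semi-annual periods ÷ 2 = 2 years.)

2.00 years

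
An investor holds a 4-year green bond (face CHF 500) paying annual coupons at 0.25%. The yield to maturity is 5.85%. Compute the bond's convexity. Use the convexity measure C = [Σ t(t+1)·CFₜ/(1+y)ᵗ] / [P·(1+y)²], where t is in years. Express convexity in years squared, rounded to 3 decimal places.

With y = 0.0585:
  t   CF        PV=CF/(1+0.0585)^t    t·PV        t(t+1)·PV
  1         1.25         1.1809         1.1809           2.3618
  2         1.25         1.1157         2.2313           6.6939
  3         1.25         1.0540         3.1620          12.6479
  4       501.25       399.2923     1,597.1692       7,985.8460
  Σ                    402.6429     1,603.7434       8,007.5497
P = 402.6429.
Convexity = Σ t(t+1)·PV / [P·(1+y)²] = 8,007.5497 / (402.6429 × 1.120422) = 17.74998.

17.750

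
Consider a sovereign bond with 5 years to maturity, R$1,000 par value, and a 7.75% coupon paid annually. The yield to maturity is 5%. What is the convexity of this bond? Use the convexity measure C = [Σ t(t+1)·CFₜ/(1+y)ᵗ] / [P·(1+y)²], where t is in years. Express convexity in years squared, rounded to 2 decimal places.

With y = 0.05:
  t   CF        PV=CF/(1+0.05)^t    t·PV        t(t+1)·PV
  1        77.50        73.8095        73.8095         147.6190
  2        77.50        70.2948       140.5896         421.7687
  3        77.50        66.9474       200.8422         803.3690
  4        77.50        63.7594       255.0378       1,275.1888
  5     1,077.50       844.2494     4,221.2472      25,327.4833
  Σ                  1,119.0606     4,891.5263      27,975.4289
P = 1,119.0606.
Convexity = Σ t(t+1)·PV / [P·(1+y)²] = 27,975.4289 / (1,119.0606 × 1.102500) = 22.67486.

22.67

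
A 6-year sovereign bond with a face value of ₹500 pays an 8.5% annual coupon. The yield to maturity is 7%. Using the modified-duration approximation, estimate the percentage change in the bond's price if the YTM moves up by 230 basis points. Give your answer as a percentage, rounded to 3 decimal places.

-10.705%

Periodic yield y = 0.07. Modified duration first:
  t   CF        PV=CF/(1+0.07)^t    t·PV
  1        42.50        39.7196        39.7196
  2        42.50        37.1211        74.2423
  3        42.50        34.6927       104.0780
  4        42.50        32.4230       129.6922
  5        42.50        30.3019       151.5096
  6       542.50       361.4907     2,168.9439
  Σ                    535.7490     2,668.1856
P = 535.7490; D_Mac = 4.98029 yrs; D_mod = 4.98029/(1+0.07) = 4.65448 yrs.
ΔP/P ≈ -D_mod · Δy = -4.65448 × (+0.023) = -0.107053 = -10.7053%.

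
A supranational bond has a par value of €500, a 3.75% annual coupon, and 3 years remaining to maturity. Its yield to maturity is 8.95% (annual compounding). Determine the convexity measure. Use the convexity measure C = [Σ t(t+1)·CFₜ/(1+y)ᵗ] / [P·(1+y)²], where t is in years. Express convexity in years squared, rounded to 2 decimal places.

9.59

With y = 0.0895:
  t   CF        PV=CF/(1+0.0895)^t    t·PV        t(t+1)·PV
  1        18.75        17.2097        17.2097          34.4195
  2        18.75        15.7960        31.5920          94.7759
  3       518.75       401.1219     1,203.3658       4,813.4632
  Σ                    434.1276     1,252.1675       4,942.6585
P = 434.1276.
Convexity = Σ t(t+1)·PV / [P·(1+y)²] = 4,942.6585 / (434.1276 × 1.187010) = 9.59155.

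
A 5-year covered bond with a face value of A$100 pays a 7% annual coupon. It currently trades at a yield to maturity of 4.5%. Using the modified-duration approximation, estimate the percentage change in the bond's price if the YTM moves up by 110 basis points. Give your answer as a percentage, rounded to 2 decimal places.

-4.65%

Periodic yield y = 0.045. Modified duration first:
  t   CF        PV=CF/(1+0.045)^t    t·PV
  1         7.00         6.6986         6.6986
  2         7.00         6.4101        12.8202
  3         7.00         6.1341        18.4022
  4         7.00         5.8699        23.4797
  5       107.00        85.8623       429.3113
  Σ                    110.9749       490.7120
P = 110.9749; D_Mac = 4.42183 yrs; D_mod = 4.42183/(1+0.045) = 4.23141 yrs.
ΔP/P ≈ -D_mod · Δy = -4.23141 × (+0.011) = -0.046546 = -4.6546%.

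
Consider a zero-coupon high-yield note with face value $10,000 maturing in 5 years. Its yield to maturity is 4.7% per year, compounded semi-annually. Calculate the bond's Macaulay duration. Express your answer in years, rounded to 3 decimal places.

5.000 years

A zero-coupon bond has a single cash flow at maturity, so its Macaulay duration equals its maturity: 5 years.
(Equivalently: 10 semi-annual periods ÷ 2 = 5 years.)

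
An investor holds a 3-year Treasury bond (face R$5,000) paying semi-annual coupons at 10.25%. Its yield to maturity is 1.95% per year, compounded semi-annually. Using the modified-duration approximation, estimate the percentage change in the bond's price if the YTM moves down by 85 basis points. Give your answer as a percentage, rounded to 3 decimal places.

Periodic yield y = 0.00975. Modified duration first:
  t   CF        PV=CF/(1+0.00975)^t    t·PV
  1       256.25       253.7757       253.7757
  2       256.25       251.3253       502.6505
  3       256.25       248.8985       746.6955
  4       256.25       246.4952       985.9807
  5       256.25       244.1151     1,220.5753
  6     5,256.25     4,958.9855    29,753.9133
  Σ                  6,203.5952    33,463.5910
P = 6,203.5952; D_Mac = 5.39423 half-year periods = 2.69711 yrs; D_mod = 2.69711/(1+0.00975) = 2.67107 yrs.
ΔP/P ≈ -D_mod · Δy = -2.67107 × (-0.0085) = +0.022704 = +2.2704%.

+2.270%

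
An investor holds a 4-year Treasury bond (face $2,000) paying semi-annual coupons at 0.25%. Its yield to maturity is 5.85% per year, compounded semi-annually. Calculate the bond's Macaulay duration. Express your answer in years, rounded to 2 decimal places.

3.98 years

Periodic yield y = 0.02925. Discount each cash flow and weight by its period:
  t   CF        PV=CF/(1+0.02925)^t    t·PV
  1         2.50         2.4290         2.4290
  2         2.50         2.3599         4.7199
  3         2.50         2.2929         6.8786
  4         2.50         2.2277         8.9108
  5         2.50         2.1644        10.8220
  6         2.50         2.1029        12.6173
  7         2.50         2.0431        14.3018
  8     2,002.50     1,590.0307    12,720.2459
  Σ                  1,605.6506    12,780.9251
Price P = Σ PV = 1,605.6506.
Macaulay duration = Σ(t·PV) / P = 12,780.9251 / 1,605.6506 = 7.95997 half-year periods.
In years: 7.95997 / 2 = 3.97998 years.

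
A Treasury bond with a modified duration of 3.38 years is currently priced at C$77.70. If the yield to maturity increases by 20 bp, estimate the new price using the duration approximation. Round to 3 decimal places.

C$77.175

Duration approximation: ΔP/P ≈ -D_mod · Δy = -3.38 × (+0.002) = -0.006760.
New price ≈ 77.70 × (1 - 0.006760) = 77.174748.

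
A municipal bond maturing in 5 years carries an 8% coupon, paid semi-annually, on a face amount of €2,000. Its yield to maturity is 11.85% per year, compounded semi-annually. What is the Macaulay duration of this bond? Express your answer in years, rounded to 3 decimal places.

4.144 years

Periodic yield y = 0.05925. Discount each cash flow and weight by its period:
  t   CF        PV=CF/(1+0.05925)^t    t·PV
  1        80.00        75.5251        75.5251
  2        80.00        71.3006       142.6012
  3        80.00        67.3123       201.9370
  4        80.00        63.5472       254.1886
  5        80.00        59.9926       299.9630
  6        80.00        56.6369       339.8211
  7        80.00        53.4688       374.2818
  8        80.00        50.4780       403.8241
  9        80.00        47.6545       428.8903
  10    2,080.00     1,169.7111    11,697.1109
  Σ                  1,715.6270    14,218.1431
Price P = Σ PV = 1,715.6270.
Macaulay duration = Σ(t·PV) / P = 14,218.1431 / 1,715.6270 = 8.28743 half-year periods.
In years: 8.28743 / 2 = 4.14372 years.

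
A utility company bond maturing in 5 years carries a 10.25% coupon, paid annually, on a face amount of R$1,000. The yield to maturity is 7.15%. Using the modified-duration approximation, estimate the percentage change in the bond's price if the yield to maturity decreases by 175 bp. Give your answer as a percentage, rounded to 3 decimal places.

Periodic yield y = 0.0715. Modified duration first:
  t   CF        PV=CF/(1+0.0715)^t    t·PV
  1       102.50        95.6603        95.6603
  2       102.50        89.2770       178.5540
  3       102.50        83.3196       249.9589
  4       102.50        77.7598       311.0392
  5     1,102.50       780.5805     3,902.9027
  Σ                  1,126.5973     4,738.1151
P = 1,126.5973; D_Mac = 4.20569 yrs; D_mod = 4.20569/(1+0.0715) = 3.92505 yrs.
ΔP/P ≈ -D_mod · Δy = -3.92505 × (-0.0175) = +0.068688 = +6.8688%.

+6.869%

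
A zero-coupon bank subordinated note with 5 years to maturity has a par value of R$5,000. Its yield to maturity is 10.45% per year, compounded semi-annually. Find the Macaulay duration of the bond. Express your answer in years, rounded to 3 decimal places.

5.000 years

A zero-coupon bond has a single cash flow at maturity, so its Macaulay duration equals its maturity: 5 years.
(Equivalently: 10 semi-annual periods ÷ 2 = 5 years.)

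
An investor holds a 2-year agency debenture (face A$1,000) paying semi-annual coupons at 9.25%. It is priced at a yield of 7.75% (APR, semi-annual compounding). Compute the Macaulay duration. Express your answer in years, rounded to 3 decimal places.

Periodic yield y = 0.03875. Discount each cash flow and weight by its period:
  t   CF        PV=CF/(1+0.03875)^t    t·PV
  1        46.25        44.5247        44.5247
  2        46.25        42.8637        85.7274
  3        46.25        41.2647       123.7941
  4     1,046.25       898.6515     3,594.6062
  Σ                  1,027.3046     3,848.6523
Price P = Σ PV = 1,027.3046.
Macaulay duration = Σ(t·PV) / P = 3,848.6523 / 1,027.3046 = 3.74636 half-year periods.
In years: 3.74636 / 2 = 1.87318 years.

1.873 years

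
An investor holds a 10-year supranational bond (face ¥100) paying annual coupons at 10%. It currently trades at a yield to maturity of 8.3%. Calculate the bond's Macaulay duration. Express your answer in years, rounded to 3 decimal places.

6.935 years

Periodic yield y = 0.083. Discount each cash flow and weight by its year:
  t   CF        PV=CF/(1+0.083)^t    t·PV
  1        10.00         9.2336         9.2336
  2        10.00         8.5260        17.0519
  3        10.00         7.8725        23.6176
  4        10.00         7.2692        29.0768
  5        10.00         6.7121        33.5604
  6        10.00         6.1977        37.1861
  7        10.00         5.7227        40.0589
  8        10.00         5.2841        42.2729
  9        10.00         4.8791        43.9123
  10      110.00        49.5574       495.5735
  Σ                    111.2544       771.5441
Price P = Σ PV = 111.2544.
Macaulay duration = Σ(t·PV) / P = 771.5441 / 111.2544 = 6.93495 years.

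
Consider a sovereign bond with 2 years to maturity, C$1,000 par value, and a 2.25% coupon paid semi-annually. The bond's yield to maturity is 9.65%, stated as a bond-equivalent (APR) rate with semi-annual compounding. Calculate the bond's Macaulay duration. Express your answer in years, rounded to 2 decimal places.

1.96 years

Periodic yield y = 0.04825. Discount each cash flow and weight by its period:
  t   CF        PV=CF/(1+0.04825)^t    t·PV
  1        11.25        10.7322        10.7322
  2        11.25        10.2382        20.4764
  3        11.25         9.7669        29.3008
  4     1,011.25       837.5275     3,350.1098
  Σ                    868.2647     3,410.6191
Price P = Σ PV = 868.2647.
Macaulay duration = Σ(t·PV) / P = 3,410.6191 / 868.2647 = 3.92809 half-year periods.
In years: 3.92809 / 2 = 1.96404 years.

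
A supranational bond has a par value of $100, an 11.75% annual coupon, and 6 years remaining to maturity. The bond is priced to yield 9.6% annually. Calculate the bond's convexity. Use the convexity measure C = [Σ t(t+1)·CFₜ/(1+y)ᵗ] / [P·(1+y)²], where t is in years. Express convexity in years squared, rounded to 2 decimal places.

With y = 0.096:
  t   CF        PV=CF/(1+0.096)^t    t·PV        t(t+1)·PV
  1        11.75        10.7208        10.7208          21.4416
  2        11.75         9.7818        19.5635          58.6905
  3        11.75         8.9250        26.7749         107.0995
  4        11.75         8.1432        32.5728         162.8642
  5        11.75         7.4299        37.1497         222.8981
  6       111.75        64.4739       386.8436       2,707.9055
  Σ                    109.4746       513.6253       3,280.8994
P = 109.4746.
Convexity = Σ t(t+1)·PV / [P·(1+y)²] = 3,280.8994 / (109.4746 × 1.201216) = 24.94930.

24.95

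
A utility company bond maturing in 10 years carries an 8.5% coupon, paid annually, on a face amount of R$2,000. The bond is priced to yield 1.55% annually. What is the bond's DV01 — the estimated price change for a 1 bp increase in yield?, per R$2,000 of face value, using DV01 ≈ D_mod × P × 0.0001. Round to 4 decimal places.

R$2.5160

Periodic yield y = 0.0155.
  t   CF        PV=CF/(1+0.0155)^t    t·PV
  1       170.00       167.4052       167.4052
  2       170.00       164.8500       329.7001
  3       170.00       162.3339       487.0016
  4       170.00       159.8561       639.4244
  5       170.00       157.4161       787.0807
  6       170.00       155.0134       930.0806
  7       170.00       152.6474     1,068.5318
  8       170.00       150.3175     1,202.5399
  9       170.00       148.0231     1,332.2081
  10    2,170.00     1,860.6319    18,606.3187
  Σ                  3,278.4947    25,550.2913
P = 3,278.4947; D_Mac = 7.79330 yrs; D_mod = 7.67435 yrs.
DV01 ≈ 7.67435 × 3,278.4947 × 0.0001 = 2.516031.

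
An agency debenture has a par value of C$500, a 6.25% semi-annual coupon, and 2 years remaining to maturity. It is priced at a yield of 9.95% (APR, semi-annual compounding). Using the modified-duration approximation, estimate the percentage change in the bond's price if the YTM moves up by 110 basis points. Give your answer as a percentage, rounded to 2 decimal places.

Periodic yield y = 0.04975. Modified duration first:
  t   CF        PV=CF/(1+0.04975)^t    t·PV
  1       15.625        14.8845        14.8845
  2       15.625        14.1791        28.3582
  3       15.625        13.5071        40.5213
  4      515.625       424.6102     1,698.4408
  Σ                    467.1809     1,782.2048
P = 467.1809; D_Mac = 3.81481 half-year periods = 1.90740 yrs; D_mod = 1.90740/(1+0.04975) = 1.81701 yrs.
ΔP/P ≈ -D_mod · Δy = -1.81701 × (+0.011) = -0.019987 = -1.9987%.

-2.00%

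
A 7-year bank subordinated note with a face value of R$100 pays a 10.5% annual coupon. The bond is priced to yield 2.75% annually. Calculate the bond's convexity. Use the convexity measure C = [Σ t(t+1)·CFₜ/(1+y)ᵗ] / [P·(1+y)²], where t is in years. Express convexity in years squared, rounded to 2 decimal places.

39.18

With y = 0.0275:
  t   CF        PV=CF/(1+0.0275)^t    t·PV        t(t+1)·PV
  1        10.50        10.2190        10.2190          20.4380
  2        10.50         9.9455        19.8910          59.6729
  3        10.50         9.6793        29.0379         116.1516
  4        10.50         9.4202        37.6810         188.4048
  5        10.50         9.1681        45.8406         275.0435
  6        10.50         8.9227        53.5364         374.7551
  7       110.50        91.3881       639.7164       5,117.7314
  Σ                    148.7429       835.9222       6,152.1973
P = 148.7429.
Convexity = Σ t(t+1)·PV / [P·(1+y)²] = 6,152.1973 / (148.7429 × 1.055756) = 39.17692.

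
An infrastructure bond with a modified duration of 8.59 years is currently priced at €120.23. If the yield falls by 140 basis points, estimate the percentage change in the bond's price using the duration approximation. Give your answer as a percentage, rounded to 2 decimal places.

+12.03%

Duration approximation: ΔP/P ≈ -D_mod · Δy = -8.59 × (-0.014) = +0.120260.
As a percentage: +12.0260%.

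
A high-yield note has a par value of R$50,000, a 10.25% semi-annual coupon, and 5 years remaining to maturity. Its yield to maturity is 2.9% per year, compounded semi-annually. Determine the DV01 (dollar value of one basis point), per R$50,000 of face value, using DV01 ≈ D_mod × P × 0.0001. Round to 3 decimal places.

Periodic yield y = 0.0145.
  t   CF        PV=CF/(1+0.0145)^t    t·PV
  1     2,562.50     2,525.8748     2,525.8748
  2     2,562.50     2,489.7731     4,979.5462
  3     2,562.50     2,454.1874     7,362.5622
  4     2,562.50     2,419.1103     9,676.4412
  5     2,562.50     2,384.5345    11,922.6727
  6     2,562.50     2,350.4530    14,102.7178
  7     2,562.50     2,316.8585    16,218.0096
  8     2,562.50     2,283.7442    18,269.9538
  9     2,562.50     2,251.1032    20,259.9291
  10   52,562.50    45,515.0998   455,150.9981
  Σ                 66,990.7389   560,468.7056
P = 66,990.7389; D_Mac = 8.36636 half-year periods = 4.18318 yrs; D_mod = 4.12339 yrs.
DV01 ≈ 4.12339 × 66,990.7389 × 0.0001 = 27.622903.

R$27.623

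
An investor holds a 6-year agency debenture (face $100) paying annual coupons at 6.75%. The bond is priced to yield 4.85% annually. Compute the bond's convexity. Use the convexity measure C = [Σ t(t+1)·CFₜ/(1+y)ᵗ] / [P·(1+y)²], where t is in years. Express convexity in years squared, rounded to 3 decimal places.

31.230

With y = 0.0485:
  t   CF        PV=CF/(1+0.0485)^t    t·PV        t(t+1)·PV
  1         6.75         6.4378         6.4378          12.8755
  2         6.75         6.1400        12.2800          36.8399
  3         6.75         5.8560        17.5679          70.2716
  4         6.75         5.5851        22.3404         111.7018
  5         6.75         5.3267        26.6337         159.8022
  6       106.75        80.3447       482.0682       3,374.4777
  Σ                    109.6902       567.3279       3,765.9687
P = 109.6902.
Convexity = Σ t(t+1)·PV / [P·(1+y)²] = 3,765.9687 / (109.6902 × 1.099352) = 31.22999.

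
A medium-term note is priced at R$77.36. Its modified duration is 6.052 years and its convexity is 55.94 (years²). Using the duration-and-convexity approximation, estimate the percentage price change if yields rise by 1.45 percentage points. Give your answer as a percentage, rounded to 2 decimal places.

-8.19%

Duration effect: -D_mod·Δy = -6.052 × (+0.0145) = -0.087754
Convexity effect: ½·C·(Δy)² = 0.5 × 55.94 × (0.0145)² = +0.0058806925
ΔP/P ≈ -0.087754 + 0.0058806925 = -0.0818733075
= -8.18733075%.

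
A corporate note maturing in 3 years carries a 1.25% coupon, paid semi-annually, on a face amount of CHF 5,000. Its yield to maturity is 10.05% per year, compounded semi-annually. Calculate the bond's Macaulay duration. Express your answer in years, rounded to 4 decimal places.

Periodic yield y = 0.05025. Discount each cash flow and weight by its period:
  t   CF        PV=CF/(1+0.05025)^t    t·PV
  1        31.25        29.7548        29.7548
  2        31.25        28.3312        56.6624
  3        31.25        26.9757        80.9270
  4        31.25        25.6850       102.7399
  5        31.25        24.4561       122.2803
  6     5,031.25     3,749.0373    22,494.2235
  Σ                  3,884.2400    22,886.5879
Price P = Σ PV = 3,884.2400.
Macaulay duration = Σ(t·PV) / P = 22,886.5879 / 3,884.2400 = 5.89217 half-year periods.
In years: 5.89217 / 2 = 2.94608 years.

2.9461 years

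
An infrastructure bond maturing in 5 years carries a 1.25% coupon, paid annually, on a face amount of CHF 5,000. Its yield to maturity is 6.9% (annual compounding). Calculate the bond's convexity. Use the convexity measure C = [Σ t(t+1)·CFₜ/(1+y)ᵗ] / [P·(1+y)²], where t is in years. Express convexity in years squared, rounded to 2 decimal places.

With y = 0.069:
  t   CF        PV=CF/(1+0.069)^t    t·PV        t(t+1)·PV
  1        62.50        58.4659        58.4659         116.9317
  2        62.50        54.6921       109.3842         328.1526
  3        62.50        51.1619       153.4858         613.9431
  4        62.50        47.8596       191.4385         957.1923
  5     5,062.50     3,626.4067    18,132.0336     108,792.2014
  Σ                  3,838.5862    18,644.8079     110,808.4212
P = 3,838.5862.
Convexity = Σ t(t+1)·PV / [P·(1+y)²] = 110,808.4212 / (3,838.5862 × 1.142761) = 25.26074.

25.26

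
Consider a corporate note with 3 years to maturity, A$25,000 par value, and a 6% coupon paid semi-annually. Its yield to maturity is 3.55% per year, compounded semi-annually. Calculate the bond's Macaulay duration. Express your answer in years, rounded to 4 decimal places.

2.7980 years

Periodic yield y = 0.01775. Discount each cash flow and weight by its period:
  t   CF        PV=CF/(1+0.01775)^t    t·PV
  1       750.00       736.9197       736.9197
  2       750.00       724.0675     1,448.1350
  3       750.00       711.4394     2,134.3183
  4       750.00       699.0316     2,796.1265
  5       750.00       686.8402     3,434.2010
  6    25,750.00    23,170.2419   139,021.4511
  Σ                 26,728.5403   149,571.1515
Price P = Σ PV = 26,728.5403.
Macaulay duration = Σ(t·PV) / P = 149,571.1515 / 26,728.5403 = 5.59593 half-year periods.
In years: 5.59593 / 2 = 2.79797 years.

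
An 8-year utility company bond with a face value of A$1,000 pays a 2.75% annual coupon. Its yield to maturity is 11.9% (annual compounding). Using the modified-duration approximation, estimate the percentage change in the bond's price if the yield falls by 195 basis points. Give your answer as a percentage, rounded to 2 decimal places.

Periodic yield y = 0.119. Modified duration first:
  t   CF        PV=CF/(1+0.119)^t    t·PV
  1        27.50        24.5755        24.5755
  2        27.50        21.9620        43.9241
  3        27.50        19.6265        58.8794
  4        27.50        17.5393        70.1572
  5        27.50        15.6741        78.3704
  6        27.50        14.0072        84.0434
  7        27.50        12.5176        87.6234
  8     1,027.50       417.9662     3,343.7294
  Σ                    543.8685     3,791.3029
P = 543.8685; D_Mac = 6.97099 yrs; D_mod = 6.97099/(1+0.119) = 6.22966 yrs.
ΔP/P ≈ -D_mod · Δy = -6.22966 × (-0.0195) = +0.121478 = +12.1478%.

+12.15%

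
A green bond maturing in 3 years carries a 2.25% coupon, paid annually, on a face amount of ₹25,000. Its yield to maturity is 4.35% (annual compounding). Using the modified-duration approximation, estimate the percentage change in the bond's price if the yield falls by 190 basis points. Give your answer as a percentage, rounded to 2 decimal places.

Periodic yield y = 0.0435. Modified duration first:
  t   CF        PV=CF/(1+0.0435)^t    t·PV
  1       562.50       539.0513       539.0513
  2       562.50       516.5800     1,033.1601
  3    25,562.50    22,497.0703    67,491.2109
  Σ                 23,552.7016    69,063.4222
P = 23,552.7016; D_Mac = 2.93229 yrs; D_mod = 2.93229/(1+0.0435) = 2.81006 yrs.
ΔP/P ≈ -D_mod · Δy = -2.81006 × (-0.019) = +0.053391 = +5.3391%.

+5.34%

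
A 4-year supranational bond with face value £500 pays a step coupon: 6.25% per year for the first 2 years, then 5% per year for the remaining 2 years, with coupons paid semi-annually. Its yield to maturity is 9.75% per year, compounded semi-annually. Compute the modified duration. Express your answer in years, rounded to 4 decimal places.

3.4117 years

Periodic yield y = 0.04875. First find Macaulay duration:
  t   CF        PV=CF/(1+0.04875)^t    t·PV
  1       15.625        14.8987        14.8987
  2       15.625        14.2061        28.4123
  3       15.625        13.5458        40.6373
  4       15.625        12.9161        51.6645
  5       12.500         9.8526        49.2629
  6       12.500         9.3946        56.3676
  7       12.500         8.9579        62.7053
  8      512.500       350.2016     2,801.6125
  Σ                    433.9734     3,105.5611
P = 433.9734; Macaulay duration = 3,105.5611 / 433.9734 = 7.15611 half-year periods = 3.57805 years.
Modified duration = D_Mac / (1 + y) = 3.57805 / 1.04875 = 3.41173 years.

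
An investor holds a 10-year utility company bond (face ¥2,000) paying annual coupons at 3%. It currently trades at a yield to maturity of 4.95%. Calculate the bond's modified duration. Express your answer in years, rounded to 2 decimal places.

Periodic yield y = 0.0495. First find Macaulay duration:
  t   CF        PV=CF/(1+0.0495)^t    t·PV
  1        60.00        57.1701        57.1701
  2        60.00        54.4736       108.9473
  3        60.00        51.9044       155.7131
  4        60.00        49.4563       197.8251
  5        60.00        47.1237       235.6183
  6        60.00        44.9011       269.4064
  7        60.00        42.7833       299.4830
  8        60.00        40.7654       326.1232
  9        60.00        38.8427       349.5842
  10    2,060.00     1,270.6993    12,706.9930
  Σ                  1,698.1198    14,706.8637
P = 1,698.1198; Macaulay duration = 14,706.8637 / 1,698.1198 = 8.66068 years.
Modified duration = D_Mac / (1 + y) = 8.66068 / 1.0495 = 8.25219 years.

8.25 years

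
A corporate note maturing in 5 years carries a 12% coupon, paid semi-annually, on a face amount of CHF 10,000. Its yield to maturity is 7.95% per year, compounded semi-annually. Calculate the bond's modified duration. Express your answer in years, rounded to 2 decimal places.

Periodic yield y = 0.03975. First find Macaulay duration:
  t   CF        PV=CF/(1+0.03975)^t    t·PV
  1       600.00       577.0618       577.0618
  2       600.00       555.0005     1,110.0010
  3       600.00       533.7827     1,601.3480
  4       600.00       513.3760     2,053.5039
  5       600.00       493.7494     2,468.7471
  6       600.00       474.8732     2,849.2393
  7       600.00       456.7187     3,197.0306
  8       600.00       439.2581     3,514.0651
  9       600.00       422.4652     3,802.1864
  10   10,600.00     7,178.2169    71,782.1686
  Σ                 11,644.5024    92,955.3518
P = 11,644.5024; Macaulay duration = 92,955.3518 / 11,644.5024 = 7.98277 half-year periods = 3.99138 years.
Modified duration = D_Mac / (1 + y) = 3.99138 / 1.03975 = 3.83879 years.

3.84 years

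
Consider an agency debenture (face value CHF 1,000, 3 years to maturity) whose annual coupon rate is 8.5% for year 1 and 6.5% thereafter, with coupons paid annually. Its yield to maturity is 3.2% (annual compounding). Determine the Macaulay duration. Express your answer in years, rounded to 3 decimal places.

2.797 years

Periodic yield y = 0.032. Discount each cash flow and weight by its year:
  t   CF        PV=CF/(1+0.032)^t    t·PV
  1        85.00        82.3643        82.3643
  2        65.00        61.0315       122.0630
  3     1,065.00       968.9704     2,906.9112
  Σ                  1,112.3662     3,111.3386
Price P = Σ PV = 1,112.3662.
Macaulay duration = Σ(t·PV) / P = 3,111.3386 / 1,112.3662 = 2.79705 years.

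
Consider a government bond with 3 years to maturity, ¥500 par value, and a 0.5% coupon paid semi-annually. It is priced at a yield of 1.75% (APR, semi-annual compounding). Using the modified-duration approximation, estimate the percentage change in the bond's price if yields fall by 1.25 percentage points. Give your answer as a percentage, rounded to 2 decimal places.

Periodic yield y = 0.00875. Modified duration first:
  t   CF        PV=CF/(1+0.00875)^t    t·PV
  1         1.25         1.2392         1.2392
  2         1.25         1.2284         2.4568
  3         1.25         1.2178         3.6533
  4         1.25         1.2072         4.8288
  5         1.25         1.1967         5.9836
  6       501.25       475.7219     2,854.3311
  Σ                    481.8111     2,872.4927
P = 481.8111; D_Mac = 5.96187 half-year periods = 2.98093 yrs; D_mod = 2.98093/(1+0.00875) = 2.95508 yrs.
ΔP/P ≈ -D_mod · Δy = -2.95508 × (-0.0125) = +0.036938 = +3.6938%.

+3.69%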